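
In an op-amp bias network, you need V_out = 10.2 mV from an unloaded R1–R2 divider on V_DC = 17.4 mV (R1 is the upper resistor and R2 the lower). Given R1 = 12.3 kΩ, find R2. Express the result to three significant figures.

Required fraction k = V_out/V_DC = 0.5862.
Rearranging, R2 = R1·k/(1−k) = 12.3 × 1.417 = 17.43 kΩ.

R2 ≈ 17.4 kΩ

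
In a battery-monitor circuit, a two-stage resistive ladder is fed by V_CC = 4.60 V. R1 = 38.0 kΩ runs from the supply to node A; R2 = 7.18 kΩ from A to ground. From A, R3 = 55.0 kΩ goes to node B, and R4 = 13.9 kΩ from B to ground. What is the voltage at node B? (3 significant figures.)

V_B ≈ 0.136 V

Looking into the second stage from A: R3 + R4 = 68.90 kΩ appears in parallel with R2.
R2 ‖ (R3+R4) = 6.502 kΩ.
V_A = 4.60 × 6.502/(38.0 + 6.502) = 0.6721 V.
Stage 2 is unloaded, so V_B = V_A · R4/(R3+R4) = 0.6721 × 13.9/68.90 = 0.1356 V.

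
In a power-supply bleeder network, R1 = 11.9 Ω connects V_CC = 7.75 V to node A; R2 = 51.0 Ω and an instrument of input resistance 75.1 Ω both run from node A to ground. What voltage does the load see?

The load sits in parallel with R2, giving an effective lower resistance R2' = R2·R_L/(R2+R_L) = 30.37 Ω.
Voltage divider with the loaded lower leg: V_out = 7.75 × 30.37/(11.9 + 30.37) = 7.75 × 0.7185 = 5.568 V.

V_out ≈ 5.57 V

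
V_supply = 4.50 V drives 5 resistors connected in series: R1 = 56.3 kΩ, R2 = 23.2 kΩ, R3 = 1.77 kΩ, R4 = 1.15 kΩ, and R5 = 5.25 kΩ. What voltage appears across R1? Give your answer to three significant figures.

Total series resistance ΣR = 56.3 + 23.2 + 1.77 + 1.15 + 5.25 = 87.67 kΩ.
V = V_supply · R/ΣR = 4.50 × 0.6422 = 2.890 V.

V ≈ 2.89 V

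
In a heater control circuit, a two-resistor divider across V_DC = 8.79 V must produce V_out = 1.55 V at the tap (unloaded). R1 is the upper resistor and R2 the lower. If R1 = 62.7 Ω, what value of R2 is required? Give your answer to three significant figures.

R2 ≈ 13.4 Ω

Required fraction k = V_out/V_DC = 0.1763.
So R2 = R1 · V_out/(V_DC − V_out) = 62.7 × 1.55/(8.79 − 1.55) = 62.7 × 0.2141 = 13.42 Ω.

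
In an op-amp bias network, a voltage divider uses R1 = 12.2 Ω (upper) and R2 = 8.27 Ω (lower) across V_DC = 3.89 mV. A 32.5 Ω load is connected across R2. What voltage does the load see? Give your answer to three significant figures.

R2 ‖ R_L = (8.27 × 32.5)/(8.27 + 32.5) = 6.592 Ω.
Now apply the divider: V_out = 3.89 × 0.3508 = 1.365 mV.
(Unloaded it would be 1.57 mV; the load pulls it down.)

V_out ≈ 1.36 mV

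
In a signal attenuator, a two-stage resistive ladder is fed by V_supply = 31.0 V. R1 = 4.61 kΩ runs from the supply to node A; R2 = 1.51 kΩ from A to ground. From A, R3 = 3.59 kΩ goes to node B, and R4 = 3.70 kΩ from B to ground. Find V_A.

V_A ≈ 6.62 V

Looking into the second stage from A: R3 + R4 = 7.290 kΩ appears in parallel with R2.
Effective lower resistance at A: R2 ‖ 7.290 = 1.251 kΩ.
So V_A = 31.0 × 0.2134 = 6.616 V.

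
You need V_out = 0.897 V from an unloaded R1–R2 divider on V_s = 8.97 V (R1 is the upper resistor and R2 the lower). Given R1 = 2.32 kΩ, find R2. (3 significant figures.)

R2 ≈ 0.258 kΩ

V_out/V_s = R2/(R1+R2) = 0.1000.
R2 = R1 · 0.1000/(1 − 0.1000) = 0.2578 kΩ.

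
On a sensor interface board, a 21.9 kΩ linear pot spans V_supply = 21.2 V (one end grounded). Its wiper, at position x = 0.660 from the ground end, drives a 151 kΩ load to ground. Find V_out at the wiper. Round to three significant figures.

V_out ≈ 13.6 V

Split the track: R_lower = x·R_p = 14.45 kΩ, R_upper = (1−x)·R_p = 7.446 kΩ.
R_L loads the lower segment: effective lower R = 13.19 kΩ.
Loaded-divider output: V_out = 21.2 × 0.6392 = 13.55 V.
(Unloaded: V_out = x·V_supply = 14.0 V.)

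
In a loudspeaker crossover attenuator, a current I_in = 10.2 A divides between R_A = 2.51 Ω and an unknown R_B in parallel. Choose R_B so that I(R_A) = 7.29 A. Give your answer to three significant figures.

R_B ≈ 6.29 Ω

The fraction through R_A equals R_B/(R_A+R_B).
With f = 0.7147, R_B = R_A · f/(1−f) = 2.51 × 2.505 = 6.288 Ω.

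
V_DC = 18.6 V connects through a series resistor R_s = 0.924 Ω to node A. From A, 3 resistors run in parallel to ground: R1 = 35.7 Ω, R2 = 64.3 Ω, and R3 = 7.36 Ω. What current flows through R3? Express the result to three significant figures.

I ≈ 2.17 A

Equivalent of the parallel group: R_p = 5.573 Ω.
V_A by voltage divider: V_A = 18.6 × 5.573/(0.924 + 5.573) = 15.95 V.
Branch current I = V_A/R3 = 15.95/7.36 = 2.168 A.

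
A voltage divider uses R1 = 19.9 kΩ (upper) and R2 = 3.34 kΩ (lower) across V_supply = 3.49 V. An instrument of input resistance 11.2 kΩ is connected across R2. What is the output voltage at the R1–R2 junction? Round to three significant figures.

V_out ≈ 0.400 V

The load sits in parallel with R2, giving an effective lower resistance R2' = R2·R_L/(R2+R_L) = 2.573 kΩ.
Then V_out = V_supply · R2'/(R1 + R2') = 3.49 × 2.573/22.47 = 0.3995 V.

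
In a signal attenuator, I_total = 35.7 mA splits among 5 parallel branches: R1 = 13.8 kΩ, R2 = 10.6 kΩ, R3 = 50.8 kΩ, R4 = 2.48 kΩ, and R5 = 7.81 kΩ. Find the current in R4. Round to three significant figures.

I ≈ 20.1 mA

Conductances: ΣG = 1/13.8 + 1/10.6 + 1/50.8 + 1/2.48 + 1/7.81 = 0.7178 (1/kΩ).
By the current-divider rule, I = I_total · G_k/ΣG = 35.7 × 0.5618 = 20.06 mA.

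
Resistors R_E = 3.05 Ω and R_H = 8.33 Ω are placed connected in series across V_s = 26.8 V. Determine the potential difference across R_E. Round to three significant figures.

Total series resistance ΣR = 3.05 + 8.33 = 11.38 Ω.
V = V_s · R/ΣR = 26.8 × 0.2680 = 7.183 V.

V ≈ 7.18 V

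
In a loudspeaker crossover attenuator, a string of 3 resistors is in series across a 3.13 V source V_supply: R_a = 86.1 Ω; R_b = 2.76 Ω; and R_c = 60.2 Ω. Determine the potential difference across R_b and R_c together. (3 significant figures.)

Total series resistance ΣR = 86.1 + 2.76 + 60.2 = 149.1 Ω.
R_{R_b..R_c} = 2.76 + 60.2 = 62.96 Ω.
Voltage divider: V = V_supply · (62.96 / 149.1) = 3.13 × 0.4224 = 1.322 V.

V ≈ 1.32 V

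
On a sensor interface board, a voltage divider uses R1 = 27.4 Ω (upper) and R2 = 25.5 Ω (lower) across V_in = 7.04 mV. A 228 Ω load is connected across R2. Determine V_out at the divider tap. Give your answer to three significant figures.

The load sits in parallel with R2, giving an effective lower resistance R2' = R2·R_L/(R2+R_L) = 22.93 Ω.
Now apply the divider: V_out = 7.04 × 0.4556 = 3.208 mV.
(Unloaded it would be 3.39 mV; the load pulls it down.)

V_out ≈ 3.21 mV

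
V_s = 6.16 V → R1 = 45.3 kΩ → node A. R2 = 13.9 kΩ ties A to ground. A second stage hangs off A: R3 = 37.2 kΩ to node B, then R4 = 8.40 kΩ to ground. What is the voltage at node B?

V_B ≈ 0.216 V

Node A sees R2 in parallel with the series input of stage 2, R3 + R4 = 45.60 kΩ.
Effective lower resistance at A: R2 ‖ 45.60 = 10.65 kΩ.
So V_A = 6.16 × 0.1904 = 1.173 V.
Stage 2 is unloaded, so V_B = V_A · R4/(R3+R4) = 1.173 × 8.40/45.60 = 0.2160 V.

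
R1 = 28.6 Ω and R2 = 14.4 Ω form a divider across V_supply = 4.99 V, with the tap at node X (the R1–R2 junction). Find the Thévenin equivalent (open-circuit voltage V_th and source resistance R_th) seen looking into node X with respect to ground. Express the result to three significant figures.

V_th is the unloaded tap voltage: V_supply · R2/(R1+R2) = 4.99 × 0.3349 = 1.671 V.
With V_supply suppressed (replaced by a short), R_th = R1 ‖ R2 = (28.60 × 14.4)/(28.60 + 14.4) = 9.578 Ω.

V_th ≈ 1.67 V, R_th ≈ 9.58 Ω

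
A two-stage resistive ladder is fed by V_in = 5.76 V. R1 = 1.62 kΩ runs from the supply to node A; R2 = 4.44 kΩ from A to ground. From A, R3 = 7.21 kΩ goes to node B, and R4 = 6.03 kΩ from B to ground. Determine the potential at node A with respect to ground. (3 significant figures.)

V_A ≈ 3.87 V

The second stage (R3 + R4 = 13.24 kΩ) loads node A in parallel with R2.
Effective lower resistance at A: R2 ‖ 13.24 = 3.325 kΩ.
So V_A = 5.76 × 0.6724 = 3.873 V.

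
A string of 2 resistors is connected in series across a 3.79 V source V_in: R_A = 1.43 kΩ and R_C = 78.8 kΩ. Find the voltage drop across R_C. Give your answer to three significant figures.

Total series resistance ΣR = 1.43 + 78.8 = 80.23 kΩ.
Voltage divider: V = V_in · (78.80 / 80.23) = 3.79 × 0.9822 = 3.722 V.

V ≈ 3.72 V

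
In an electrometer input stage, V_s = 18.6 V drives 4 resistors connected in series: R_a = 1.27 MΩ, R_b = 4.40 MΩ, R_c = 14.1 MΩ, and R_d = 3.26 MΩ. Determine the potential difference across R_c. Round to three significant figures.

Total series resistance ΣR = 1.27 + 4.40 + 14.1 + 3.26 = 23.03 MΩ.
Voltage divider: V = V_s · (14.10 / 23.03) = 18.6 × 0.6122 = 11.39 V.

V ≈ 11.4 V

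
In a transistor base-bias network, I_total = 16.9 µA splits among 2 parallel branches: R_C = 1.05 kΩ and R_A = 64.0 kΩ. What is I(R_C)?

I ≈ 16.6 µA

Two-branch current divider: I_k = I_total · R_other/(R_1 + R_2).
So I = 16.9 × 64.0/65.05 = 16.63 µA.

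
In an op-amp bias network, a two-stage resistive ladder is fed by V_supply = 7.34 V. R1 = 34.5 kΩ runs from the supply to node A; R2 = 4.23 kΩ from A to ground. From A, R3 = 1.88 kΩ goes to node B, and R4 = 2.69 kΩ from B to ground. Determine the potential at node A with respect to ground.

V_A ≈ 0.439 V

Node A sees R2 in parallel with the series input of stage 2, R3 + R4 = 4.570 kΩ.
Effective lower resistance at A: R2 ‖ 4.570 = 2.197 kΩ.
First divider: V_A = V_supply · 2.197/(34.5 + 2.197) = 0.4394 V.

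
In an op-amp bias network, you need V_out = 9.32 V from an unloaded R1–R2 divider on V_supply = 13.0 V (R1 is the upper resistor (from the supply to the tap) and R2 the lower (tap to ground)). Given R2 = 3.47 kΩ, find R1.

R1 ≈ 1.37 kΩ

Required fraction k = V_out/V_supply = 0.7169.
R1 = R2·(1/k − 1) = 3.47 × 0.3948 = 1.370 kΩ.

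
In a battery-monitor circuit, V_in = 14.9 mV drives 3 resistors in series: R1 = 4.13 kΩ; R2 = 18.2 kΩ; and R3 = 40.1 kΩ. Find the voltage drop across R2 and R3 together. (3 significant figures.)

ΣR = 4.13 + 18.2 + 40.1 = 62.43 kΩ.
R_{R2..R3} = 18.2 + 40.1 = 58.30 kΩ.
Voltage divider: V = V_in · (58.30 / 62.43) = 14.9 × 0.9338 = 13.91 mV.

V ≈ 13.9 mV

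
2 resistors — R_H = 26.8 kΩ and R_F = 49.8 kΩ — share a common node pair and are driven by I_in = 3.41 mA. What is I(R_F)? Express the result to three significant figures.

I ≈ 1.19 mA

For two parallel branches, I_k = I_in · (other R)/(sum of R).
I(R_F) = 3.41 × 26.8/(26.8 + 49.8) = 3.41 × 0.3499 = 1.193 mA.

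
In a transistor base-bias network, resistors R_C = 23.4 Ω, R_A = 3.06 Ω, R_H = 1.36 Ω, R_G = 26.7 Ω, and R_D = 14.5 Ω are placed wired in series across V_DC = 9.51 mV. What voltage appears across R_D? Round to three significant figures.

V ≈ 2.00 mV

Series total: ΣR = 23.4 + 3.06 + 1.36 + 26.7 + 14.5 = 69.02 Ω.
By the voltage-divider rule, V = 9.51 × 14.50/69.02 = 1.998 mV.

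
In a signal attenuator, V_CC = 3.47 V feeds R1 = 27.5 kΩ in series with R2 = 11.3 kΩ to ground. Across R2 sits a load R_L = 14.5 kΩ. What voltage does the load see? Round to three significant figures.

The load sits in parallel with R2, giving an effective lower resistance R2' = R2·R_L/(R2+R_L) = 6.351 kΩ.
Now apply the divider: V_out = 3.47 × 0.1876 = 0.6510 V.
(Unloaded it would be 1.01 V; the load pulls it down.)

V_out ≈ 0.651 V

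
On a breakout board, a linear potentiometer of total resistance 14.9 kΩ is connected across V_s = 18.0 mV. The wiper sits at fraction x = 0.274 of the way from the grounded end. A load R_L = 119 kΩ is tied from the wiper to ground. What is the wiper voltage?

V_out ≈ 4.81 mV

Lower segment x·R_p = 4.083 kΩ; upper segment (1−x)·R_p = 10.82 kΩ.
R_L loads the lower segment: effective lower R = 3.947 kΩ.
Loaded-divider output: V_out = 18.0 × 0.2673 = 4.812 mV.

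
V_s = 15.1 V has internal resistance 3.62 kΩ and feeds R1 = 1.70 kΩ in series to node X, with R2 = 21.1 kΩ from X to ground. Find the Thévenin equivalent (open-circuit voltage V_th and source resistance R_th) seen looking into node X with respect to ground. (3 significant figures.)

R1' = 3.62 + 1.70 = 5.320 kΩ (source resistance + R1).
V_th is the unloaded tap voltage: V_s · R2/(R1'+R2) = 15.1 × 0.7986 = 12.06 V.
With V_s suppressed (replaced by a short), R_th = R1' ‖ R2 = (5.320 × 21.1)/(5.320 + 21.1) = 4.249 kΩ.

V_th ≈ 12.1 V, R_th ≈ 4.25 kΩ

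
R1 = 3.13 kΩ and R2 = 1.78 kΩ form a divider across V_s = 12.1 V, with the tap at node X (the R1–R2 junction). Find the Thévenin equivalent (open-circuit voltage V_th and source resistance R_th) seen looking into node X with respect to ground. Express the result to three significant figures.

V_th ≈ 4.39 V, R_th ≈ 1.13 kΩ

With X open, the divider is unloaded: V_th = 12.1 × 1.78/4.910 = 4.387 V.
Zeroing V_s shorts the top of R1 to ground, so R_th = R1 ‖ R2 = 1.135 kΩ.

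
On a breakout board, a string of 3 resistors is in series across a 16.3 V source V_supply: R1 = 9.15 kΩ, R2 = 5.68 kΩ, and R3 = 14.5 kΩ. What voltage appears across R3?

V ≈ 8.06 V

ΣR = 9.15 + 5.68 + 14.5 = 29.33 kΩ.
Voltage divider: V = V_supply · (14.50 / 29.33) = 16.3 × 0.4944 = 8.058 V.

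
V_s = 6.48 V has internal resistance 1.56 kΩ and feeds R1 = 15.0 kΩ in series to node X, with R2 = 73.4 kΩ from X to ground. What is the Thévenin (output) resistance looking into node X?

R_th ≈ 13.5 kΩ

R1' = 1.56 + 15.0 = 16.56 kΩ (source resistance + R1).
With V_s suppressed (replaced by a short), R_th = R1' ‖ R2 = (16.56 × 73.4)/(16.56 + 73.4) = 13.51 kΩ.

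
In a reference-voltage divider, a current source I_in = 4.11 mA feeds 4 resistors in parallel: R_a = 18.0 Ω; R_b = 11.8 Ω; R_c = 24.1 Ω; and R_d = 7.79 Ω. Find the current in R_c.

I ≈ 0.550 mA

ΣG = 1/18.0 + 1/11.8 + 1/24.1 + 1/7.79 = 0.3102.
Current divider: I(R_c) = I_in · G_k/ΣG = 4.11 × (0.04149/0.3102) = 4.11 × 0.1338 = 0.5498 mA.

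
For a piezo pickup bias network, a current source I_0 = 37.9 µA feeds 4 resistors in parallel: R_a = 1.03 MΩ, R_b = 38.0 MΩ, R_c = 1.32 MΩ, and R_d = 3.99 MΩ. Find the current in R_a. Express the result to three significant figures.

Total conductance ΣG = 1/1.03 + 1/38.0 + 1/1.32 + 1/3.99 = 2.005 (units of 1/MΩ).
R_a takes the fraction G_k/ΣG = 0.9709/2.005 = 0.4841, so I = 37.9 × 0.4841 = 18.35 µA.

I ≈ 18.3 µA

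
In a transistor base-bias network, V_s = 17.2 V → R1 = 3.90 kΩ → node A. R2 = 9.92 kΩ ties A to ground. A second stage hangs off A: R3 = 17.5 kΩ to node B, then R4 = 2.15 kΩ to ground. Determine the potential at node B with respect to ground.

The second stage (R3 + R4 = 19.65 kΩ) loads node A in parallel with R2.
R2 ‖ (R3+R4) = 6.592 kΩ.
First divider: V_A = V_s · 6.592/(3.90 + 6.592) = 10.81 V.
V_B = V_A × 0.1094 = 1.182 V.

V_B ≈ 1.18 V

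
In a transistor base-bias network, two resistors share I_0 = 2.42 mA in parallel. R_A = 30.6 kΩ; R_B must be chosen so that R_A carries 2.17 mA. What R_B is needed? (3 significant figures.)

The fraction through R_A equals R_B/(R_A+R_B).
2.17/2.42 = R_B/(R_A + R_B) → R_B = R_A · (0.8967)/(1 − 0.8967) = 30.6 × 8.680 = 265.6 kΩ.

R_B ≈ 266 kΩ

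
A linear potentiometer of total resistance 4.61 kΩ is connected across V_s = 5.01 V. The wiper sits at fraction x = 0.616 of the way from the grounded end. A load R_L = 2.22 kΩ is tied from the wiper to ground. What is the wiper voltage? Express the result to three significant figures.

V_out ≈ 2.07 V

The pot divides into 1.770 kΩ above the wiper and 2.840 kΩ below.
Lower segment in parallel with the load: 2.840 ‖ 2.22 = 1.246 kΩ.
Loaded-divider output: V_out = 5.01 × 0.4131 = 2.070 V.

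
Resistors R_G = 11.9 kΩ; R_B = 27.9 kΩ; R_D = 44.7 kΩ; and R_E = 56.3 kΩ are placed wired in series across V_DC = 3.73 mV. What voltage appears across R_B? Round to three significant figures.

Total series resistance ΣR = 11.9 + 27.9 + 44.7 + 56.3 = 140.8 kΩ.
By the voltage-divider rule, V = 3.73 × 27.90/140.8 = 0.7391 mV.

V ≈ 0.739 mV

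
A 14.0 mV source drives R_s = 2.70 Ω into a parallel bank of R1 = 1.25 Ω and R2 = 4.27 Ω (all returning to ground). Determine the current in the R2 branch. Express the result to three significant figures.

I ≈ 0.865 mA

Combine the parallel branches: R_p = (1/1.25 + 1/4.27)⁻¹ = 0.9669 Ω.
V_A by voltage divider: V_A = 14.0 × 0.9669/(2.70 + 0.9669) = 3.692 mV.
Branch current I = V_A/R2 = 3.692/4.27 = 0.8646 mA.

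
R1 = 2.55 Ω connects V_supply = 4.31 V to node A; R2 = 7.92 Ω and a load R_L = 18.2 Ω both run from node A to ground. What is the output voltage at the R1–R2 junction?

The load sits in parallel with R2, giving an effective lower resistance R2' = R2·R_L/(R2+R_L) = 5.519 Ω.
Voltage divider with the loaded lower leg: V_out = 4.31 × 5.519/(2.55 + 5.519) = 4.31 × 0.6840 = 2.948 V.
(Unloaded it would be 3.26 V; the load pulls it down.)

V_out ≈ 2.95 V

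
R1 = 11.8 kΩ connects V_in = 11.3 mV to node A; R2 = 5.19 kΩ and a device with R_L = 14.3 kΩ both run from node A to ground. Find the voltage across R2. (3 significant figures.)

V_out ≈ 2.76 mV

The load sits in parallel with R2, giving an effective lower resistance R2' = R2·R_L/(R2+R_L) = 3.808 kΩ.
Then V_out = V_in · R2'/(R1 + R2') = 11.3 × 3.808/15.61 = 2.757 mV.
(Unloaded it would be 3.45 mV; the load pulls it down.)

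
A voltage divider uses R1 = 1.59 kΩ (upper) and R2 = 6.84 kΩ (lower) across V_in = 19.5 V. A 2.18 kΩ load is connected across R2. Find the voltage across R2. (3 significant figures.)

R2 ‖ R_L = (6.84 × 2.18)/(6.84 + 2.18) = 1.653 kΩ.
Voltage divider with the loaded lower leg: V_out = 19.5 × 1.653/(1.59 + 1.653) = 19.5 × 0.5097 = 9.940 V.

V_out ≈ 9.94 V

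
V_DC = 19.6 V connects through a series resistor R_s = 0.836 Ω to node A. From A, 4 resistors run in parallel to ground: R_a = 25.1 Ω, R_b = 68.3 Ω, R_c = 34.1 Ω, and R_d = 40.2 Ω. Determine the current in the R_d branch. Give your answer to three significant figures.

I ≈ 0.447 A

Combine the parallel branches: R_p = (1/25.1 + 1/68.3 + 1/34.1 + 1/40.2)⁻¹ = 9.201 Ω.
Node voltage V_A = V_DC · R_p/(R_s + R_p) = 19.6 × 0.9167 = 17.97 V.
Branch current I = V_A/R_d = 17.97/40.2 = 0.4470 A.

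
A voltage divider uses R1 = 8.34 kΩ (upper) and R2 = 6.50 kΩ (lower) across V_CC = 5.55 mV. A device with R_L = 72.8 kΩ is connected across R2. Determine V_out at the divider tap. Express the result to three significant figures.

V_out ≈ 2.31 mV

First combine the lower leg with the load: R2 ‖ R_L = 5.967 kΩ.
Then V_out = V_CC · R2'/(R1 + R2') = 5.55 × 5.967/14.31 = 2.315 mV.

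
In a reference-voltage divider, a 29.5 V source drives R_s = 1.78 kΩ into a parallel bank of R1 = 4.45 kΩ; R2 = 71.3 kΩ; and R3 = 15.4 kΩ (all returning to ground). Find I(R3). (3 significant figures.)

I ≈ 1.24 mA

Parallel bank: R_p = 1/(1/4.45 + 1/71.3 + 1/15.4) = 3.293 kΩ.
V_A = 29.5 × 3.293/5.073 = 19.15 V.
I(R3) = V_A / R3 = 19.15/15.4 = 1.243 mA.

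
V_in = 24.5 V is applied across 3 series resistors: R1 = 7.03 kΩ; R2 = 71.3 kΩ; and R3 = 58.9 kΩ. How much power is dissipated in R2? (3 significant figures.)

Series current I = V_in/ΣR = 24.5/137.2 = 0.1785 mA.
V(R2) = I·R = 12.73 V; P = V·I = 12.73 × 0.1785 = 2.273 mW.

P ≈ 2.27 mW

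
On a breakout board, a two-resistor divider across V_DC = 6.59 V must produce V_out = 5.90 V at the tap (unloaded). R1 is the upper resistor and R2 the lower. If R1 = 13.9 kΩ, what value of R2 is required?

The divider ratio is R2/(R1+R2) = 5.90/6.59 = 0.8953.
So R2 = R1 · V_out/(V_DC − V_out) = 13.9 × 5.90/(6.59 − 5.90) = 13.9 × 8.551 = 118.9 kΩ.

R2 ≈ 119 kΩ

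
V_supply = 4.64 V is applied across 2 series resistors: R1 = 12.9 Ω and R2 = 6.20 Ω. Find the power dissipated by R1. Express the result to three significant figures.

P ≈ 0.761 W

ΣR = 19.10 Ω → I = 4.64/19.10 = 0.2429 A.
V(R1) = I·R = 3.134 V; P = V·I = 3.134 × 0.2429 = 0.7613 W.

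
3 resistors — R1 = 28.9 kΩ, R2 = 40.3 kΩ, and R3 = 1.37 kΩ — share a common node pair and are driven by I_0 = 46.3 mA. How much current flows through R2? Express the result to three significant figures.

I ≈ 1.46 mA

ΣG = 1/28.9 + 1/40.3 + 1/1.37 = 0.7893.
Current divider: I(R2) = I_0 · G_k/ΣG = 46.3 × (0.02481/0.7893) = 46.3 × 0.03144 = 1.455 mA.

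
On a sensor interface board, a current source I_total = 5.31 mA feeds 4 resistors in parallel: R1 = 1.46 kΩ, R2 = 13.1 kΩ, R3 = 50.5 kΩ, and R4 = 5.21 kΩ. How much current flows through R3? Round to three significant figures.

Conductances: ΣG = 1/1.46 + 1/13.1 + 1/50.5 + 1/5.21 = 0.9730 (1/kΩ).
R3 takes the fraction G_k/ΣG = 0.01980/0.9730 = 0.02035, so I = 5.31 × 0.02035 = 0.1081 mA.

I ≈ 0.108 mA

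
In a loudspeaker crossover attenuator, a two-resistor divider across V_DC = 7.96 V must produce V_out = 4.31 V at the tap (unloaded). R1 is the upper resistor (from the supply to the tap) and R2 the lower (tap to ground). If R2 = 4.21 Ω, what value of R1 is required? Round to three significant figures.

Required fraction k = V_out/V_DC = 0.5415.
So R1 = R2 · (V_DC/V_out − 1) = 4.21 × (7.96/4.31 − 1) = 4.21 × 0.8469 = 3.565 Ω.

R1 ≈ 3.57 Ω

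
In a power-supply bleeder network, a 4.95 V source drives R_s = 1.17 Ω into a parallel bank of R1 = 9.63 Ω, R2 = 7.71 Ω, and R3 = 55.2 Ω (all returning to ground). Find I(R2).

I ≈ 0.496 A

Combine the parallel branches: R_p = (1/9.63 + 1/7.71 + 1/55.2)⁻¹ = 3.974 Ω.
V_A by voltage divider: V_A = 4.95 × 3.974/(1.17 + 3.974) = 3.824 V.
I(R2) = V_A / R2 = 3.824/7.71 = 0.4960 A.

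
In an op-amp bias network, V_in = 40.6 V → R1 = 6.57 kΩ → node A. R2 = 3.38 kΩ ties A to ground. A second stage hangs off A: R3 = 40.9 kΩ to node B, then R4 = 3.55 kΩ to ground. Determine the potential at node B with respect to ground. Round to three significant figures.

Looking into the second stage from A: R3 + R4 = 44.45 kΩ appears in parallel with R2.
Effective lower resistance at A: R2 ‖ 44.45 = 3.141 kΩ.
V_A = 40.6 × 3.141/(6.57 + 3.141) = 13.13 V.
Then the unloaded second divider: V_B = V_A × R4/(R3+R4) = 13.13 × 0.07987 = 1.049 V.

V_B ≈ 1.05 V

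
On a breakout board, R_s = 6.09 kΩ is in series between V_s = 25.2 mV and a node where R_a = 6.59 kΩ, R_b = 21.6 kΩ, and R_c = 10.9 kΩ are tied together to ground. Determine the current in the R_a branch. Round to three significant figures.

Combine the parallel branches: R_p = (1/6.59 + 1/21.6 + 1/10.9)⁻¹ = 3.451 kΩ.
Node voltage V_A = V_s · R_p/(R_s + R_p) = 25.2 × 0.3617 = 9.115 mV.
Branch current I = V_A/R_a = 9.115/6.59 = 1.383 µA.
(Equivalently: I_total = 2.641 µA, then current-divider fraction G_k/ΣG = 0.5236.)

I ≈ 1.38 µA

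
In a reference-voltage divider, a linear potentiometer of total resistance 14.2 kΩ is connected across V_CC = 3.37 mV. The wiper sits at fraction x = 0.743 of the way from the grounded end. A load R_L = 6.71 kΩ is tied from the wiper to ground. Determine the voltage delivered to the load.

Lower segment x·R_p = 10.55 kΩ; upper segment (1−x)·R_p = 3.649 kΩ.
R_L loads the lower segment: effective lower R = 4.102 kΩ.
Then V_out = V_CC · 4.102/(3.649 + 4.102) = 1.783 mV.

V_out ≈ 1.78 mV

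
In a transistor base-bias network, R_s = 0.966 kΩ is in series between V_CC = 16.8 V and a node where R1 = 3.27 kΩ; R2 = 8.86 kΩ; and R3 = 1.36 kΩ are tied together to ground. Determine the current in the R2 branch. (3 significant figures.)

I ≈ 0.897 mA

Parallel bank: R_p = 1/(1/3.27 + 1/8.86 + 1/1.36) = 0.8666 kΩ.
Node voltage V_A = V_CC · R_p/(R_s + R_p) = 16.8 × 0.4729 = 7.944 V.
I(R2) = V_A / R2 = 7.944/8.86 = 0.8966 mA.
(Equivalently: I_total = 9.167 mA, then current-divider fraction G_k/ΣG = 0.09781.)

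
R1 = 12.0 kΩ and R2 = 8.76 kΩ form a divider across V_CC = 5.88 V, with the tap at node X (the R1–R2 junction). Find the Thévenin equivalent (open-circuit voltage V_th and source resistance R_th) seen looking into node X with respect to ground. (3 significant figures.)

With X open, the divider is unloaded: V_th = 5.88 × 8.76/20.76 = 2.481 V.
Zeroing V_CC shorts the top of R1 to ground, so R_th = R1 ‖ R2 = 5.064 kΩ.

V_th ≈ 2.48 V, R_th ≈ 5.06 kΩ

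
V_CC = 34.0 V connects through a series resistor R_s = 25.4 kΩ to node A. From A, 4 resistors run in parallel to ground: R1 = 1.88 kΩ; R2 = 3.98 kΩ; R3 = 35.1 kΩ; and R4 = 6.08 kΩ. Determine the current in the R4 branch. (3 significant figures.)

I ≈ 0.217 mA

Equivalent of the parallel group: R_p = 1.024 kΩ.
Node voltage V_A = V_CC · R_p/(R_s + R_p) = 34.0 × 0.03877 = 1.318 V.
I(R4) = V_A / R4 = 1.318/6.08 = 0.2168 mA.
(Check via current divider: I_total = 1.287 mA; share G_k/ΣG = 0.1685 → same result.)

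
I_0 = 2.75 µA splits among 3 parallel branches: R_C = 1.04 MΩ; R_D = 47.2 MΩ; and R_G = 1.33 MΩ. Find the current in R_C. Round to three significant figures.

ΣG = 1/1.04 + 1/47.2 + 1/1.33 = 1.735.
R_C takes the fraction G_k/ΣG = 0.9615/1.735 = 0.5543, so I = 2.75 × 0.5543 = 1.524 µA.

I ≈ 1.52 µA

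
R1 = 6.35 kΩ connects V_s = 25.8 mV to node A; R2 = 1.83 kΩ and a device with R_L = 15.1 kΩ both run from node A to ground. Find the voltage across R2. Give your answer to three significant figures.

V_out ≈ 5.28 mV

The load sits in parallel with R2, giving an effective lower resistance R2' = R2·R_L/(R2+R_L) = 1.632 kΩ.
Voltage divider with the loaded lower leg: V_out = 25.8 × 1.632/(6.35 + 1.632) = 25.8 × 0.2045 = 5.276 mV.
(Unloaded it would be 5.77 mV; the load pulls it down.)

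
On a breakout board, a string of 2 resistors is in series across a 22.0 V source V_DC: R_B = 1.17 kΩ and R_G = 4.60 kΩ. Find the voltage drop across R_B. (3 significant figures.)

Total series resistance ΣR = 1.17 + 4.60 = 5.770 kΩ.
Voltage divider: V = V_DC · (1.170 / 5.770) = 22.0 × 0.2028 = 4.461 V.

V ≈ 4.46 V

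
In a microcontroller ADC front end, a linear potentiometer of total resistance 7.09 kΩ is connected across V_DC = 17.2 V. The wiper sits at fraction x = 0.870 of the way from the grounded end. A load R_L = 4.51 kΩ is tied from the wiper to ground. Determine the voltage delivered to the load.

V_out ≈ 12.7 V

Lower segment x·R_p = 6.168 kΩ; upper segment (1−x)·R_p = 0.9217 kΩ.
R_L loads the lower segment: effective lower R = 2.605 kΩ.
V_out = 17.2 × 2.605/(0.9217 + 2.605) = 12.71 V.
(Unloaded: V_out = x·V_DC = 15.0 V.)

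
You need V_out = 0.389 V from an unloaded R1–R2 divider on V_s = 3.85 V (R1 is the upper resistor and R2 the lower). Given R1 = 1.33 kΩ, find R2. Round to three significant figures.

R2 ≈ 0.149 kΩ

Required fraction k = V_out/V_s = 0.1010.
R2 = R1 · 0.1010/(1 − 0.1010) = 0.1495 kΩ.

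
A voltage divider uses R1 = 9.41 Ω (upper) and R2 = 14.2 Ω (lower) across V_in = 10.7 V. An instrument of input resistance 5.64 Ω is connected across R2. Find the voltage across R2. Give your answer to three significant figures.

First combine the lower leg with the load: R2 ‖ R_L = 4.037 Ω.
Voltage divider with the loaded lower leg: V_out = 10.7 × 4.037/(9.41 + 4.037) = 10.7 × 0.3002 = 3.212 V.

V_out ≈ 3.21 V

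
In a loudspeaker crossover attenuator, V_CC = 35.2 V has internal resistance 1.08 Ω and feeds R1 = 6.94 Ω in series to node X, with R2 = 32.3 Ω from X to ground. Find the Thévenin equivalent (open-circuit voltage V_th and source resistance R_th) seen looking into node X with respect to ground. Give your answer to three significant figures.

V_th ≈ 28.2 V, R_th ≈ 6.42 Ω

R1' = 1.08 + 6.94 = 8.020 Ω (source resistance + R1).
V_th is the unloaded tap voltage: V_CC · R2/(R1'+R2) = 35.2 × 0.8011 = 28.20 V.
Zeroing V_CC shorts the top of R1' to ground, so R_th = R1' ‖ R2 = 6.425 Ω.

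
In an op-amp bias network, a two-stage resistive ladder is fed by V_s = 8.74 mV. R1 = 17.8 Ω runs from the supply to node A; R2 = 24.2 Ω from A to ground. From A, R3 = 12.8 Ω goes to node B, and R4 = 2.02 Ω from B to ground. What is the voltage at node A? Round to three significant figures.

V_A ≈ 2.98 mV

Looking into the second stage from A: R3 + R4 = 14.82 Ω appears in parallel with R2.
R2 ‖ (R3+R4) = 9.191 Ω.
First divider: V_A = V_s · 9.191/(17.8 + 9.191) = 2.976 mV.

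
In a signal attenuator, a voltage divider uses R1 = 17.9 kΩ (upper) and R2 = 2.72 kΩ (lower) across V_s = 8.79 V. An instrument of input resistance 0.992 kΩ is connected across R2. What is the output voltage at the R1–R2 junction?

The load sits in parallel with R2, giving an effective lower resistance R2' = R2·R_L/(R2+R_L) = 0.7269 kΩ.
Voltage divider with the loaded lower leg: V_out = 8.79 × 0.7269/(17.9 + 0.7269) = 8.79 × 0.03902 = 0.3430 V.

V_out ≈ 0.343 V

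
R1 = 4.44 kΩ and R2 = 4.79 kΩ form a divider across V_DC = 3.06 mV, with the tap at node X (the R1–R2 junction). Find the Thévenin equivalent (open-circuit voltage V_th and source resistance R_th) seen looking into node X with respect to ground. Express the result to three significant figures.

V_th ≈ 1.59 mV, R_th ≈ 2.30 kΩ

V_th is the unloaded tap voltage: V_DC · R2/(R1+R2) = 3.06 × 0.5190 = 1.588 mV.
Zeroing V_DC shorts the top of R1 to ground, so R_th = R1 ‖ R2 = 2.304 kΩ.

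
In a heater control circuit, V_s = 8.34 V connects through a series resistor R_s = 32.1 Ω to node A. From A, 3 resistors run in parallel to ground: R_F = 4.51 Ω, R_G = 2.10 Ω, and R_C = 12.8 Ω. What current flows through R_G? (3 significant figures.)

Parallel bank: R_p = 1/(1/4.51 + 1/2.10 + 1/12.8) = 1.289 Ω.
Node voltage V_A = V_s · R_p/(R_s + R_p) = 8.34 × 0.03859 = 0.3219 V.
I(R_G) = V_A / R_G = 0.3219/2.10 = 0.1533 A.

I ≈ 0.153 A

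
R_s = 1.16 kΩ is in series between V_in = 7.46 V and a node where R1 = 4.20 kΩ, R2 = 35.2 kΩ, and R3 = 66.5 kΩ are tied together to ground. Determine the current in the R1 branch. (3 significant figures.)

Equivalent of the parallel group: R_p = 3.552 kΩ.
V_A = 7.46 × 3.552/4.712 = 5.623 V.
Branch current I = V_A/R1 = 5.623/4.20 = 1.339 mA.
(Equivalently: I_total = 1.583 mA, then current-divider fraction G_k/ΣG = 0.8457.)

I ≈ 1.34 mA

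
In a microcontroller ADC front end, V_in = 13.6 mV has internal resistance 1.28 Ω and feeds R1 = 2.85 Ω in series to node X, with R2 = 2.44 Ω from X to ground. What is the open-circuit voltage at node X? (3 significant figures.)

V_th ≈ 5.05 mV

R1' = 1.28 + 2.85 = 4.130 Ω (source resistance + R1).
With X open, the divider is unloaded: V_th = 13.6 × 2.44/6.570 = 5.051 mV.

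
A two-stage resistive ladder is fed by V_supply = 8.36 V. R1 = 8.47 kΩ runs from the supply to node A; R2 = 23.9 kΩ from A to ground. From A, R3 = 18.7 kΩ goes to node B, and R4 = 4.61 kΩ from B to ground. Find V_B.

Looking into the second stage from A: R3 + R4 = 23.31 kΩ appears in parallel with R2.
R2 ‖ (R3+R4) = 11.80 kΩ.
V_A = 8.36 × 11.80/(8.47 + 11.80) = 4.867 V.
V_B = V_A × 0.1978 = 0.9625 V.

V_B ≈ 0.963 V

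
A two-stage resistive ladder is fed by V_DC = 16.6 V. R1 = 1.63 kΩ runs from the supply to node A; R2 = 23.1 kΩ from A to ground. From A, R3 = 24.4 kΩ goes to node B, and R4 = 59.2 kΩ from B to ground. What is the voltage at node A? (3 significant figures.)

The second stage (R3 + R4 = 83.60 kΩ) loads node A in parallel with R2.
R2 ‖ (R3+R4) = 18.10 kΩ.
So V_A = 16.6 × 0.9174 = 15.23 V.

V_A ≈ 15.2 V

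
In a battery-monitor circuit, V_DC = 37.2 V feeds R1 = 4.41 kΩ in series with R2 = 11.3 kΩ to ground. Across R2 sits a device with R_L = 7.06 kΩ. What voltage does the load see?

R2 ‖ R_L = (11.3 × 7.06)/(11.3 + 7.06) = 4.345 kΩ.
Now apply the divider: V_out = 37.2 × 0.4963 = 18.46 V.

V_out ≈ 18.5 V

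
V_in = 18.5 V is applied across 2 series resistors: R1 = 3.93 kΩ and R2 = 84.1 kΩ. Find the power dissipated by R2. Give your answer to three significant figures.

ΣR = 88.03 kΩ → I = 18.5/88.03 = 0.2102 mA.
P(R2) = I²·R2 = (0.2102)² × 84.1 = 3.714 mW.

P ≈ 3.71 mW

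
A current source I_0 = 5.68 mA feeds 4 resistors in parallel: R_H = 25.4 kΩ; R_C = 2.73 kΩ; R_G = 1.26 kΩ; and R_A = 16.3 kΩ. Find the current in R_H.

ΣG = 1/25.4 + 1/2.73 + 1/1.26 + 1/16.3 = 1.261.
Current divider: I(R_H) = I_0 · G_k/ΣG = 5.68 × (0.03937/1.261) = 5.68 × 0.03123 = 0.1774 mA.

I ≈ 0.177 mA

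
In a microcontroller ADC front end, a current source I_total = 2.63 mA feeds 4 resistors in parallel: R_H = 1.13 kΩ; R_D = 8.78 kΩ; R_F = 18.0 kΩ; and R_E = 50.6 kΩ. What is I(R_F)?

I ≈ 0.136 mA

ΣG = 1/1.13 + 1/8.78 + 1/18.0 + 1/50.6 = 1.074.
Current divider: I(R_F) = I_total · G_k/ΣG = 2.63 × (0.05556/1.074) = 2.63 × 0.05172 = 0.1360 mA.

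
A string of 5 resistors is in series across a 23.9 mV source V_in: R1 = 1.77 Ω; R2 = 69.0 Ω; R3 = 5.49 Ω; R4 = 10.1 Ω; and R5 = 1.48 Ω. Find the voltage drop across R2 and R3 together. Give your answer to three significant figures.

Total series resistance ΣR = 1.77 + 69.0 + 5.49 + 10.1 + 1.48 = 87.84 Ω.
R_{R2..R3} = 69.0 + 5.49 = 74.49 Ω.
By the voltage-divider rule, V = 23.9 × 74.49/87.84 = 20.27 mV.

V ≈ 20.3 mV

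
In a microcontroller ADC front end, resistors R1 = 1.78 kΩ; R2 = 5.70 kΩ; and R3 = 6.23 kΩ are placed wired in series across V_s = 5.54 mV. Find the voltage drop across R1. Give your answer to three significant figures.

V ≈ 0.719 mV

Total series resistance ΣR = 1.78 + 5.70 + 6.23 = 13.71 kΩ.
Voltage divider: V = V_s · (1.780 / 13.71) = 5.54 × 0.1298 = 0.7193 mV.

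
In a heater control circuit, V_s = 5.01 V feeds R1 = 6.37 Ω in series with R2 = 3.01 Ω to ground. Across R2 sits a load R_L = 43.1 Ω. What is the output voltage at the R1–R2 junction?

V_out ≈ 1.53 V

R2 ‖ R_L = (3.01 × 43.1)/(3.01 + 43.1) = 2.814 Ω.
Now apply the divider: V_out = 5.01 × 0.3064 = 1.535 V.
(Unloaded it would be 1.61 V; the load pulls it down.)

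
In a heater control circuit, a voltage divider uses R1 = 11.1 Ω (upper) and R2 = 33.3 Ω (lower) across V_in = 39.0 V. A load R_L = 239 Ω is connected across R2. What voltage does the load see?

V_out ≈ 28.3 V

The load sits in parallel with R2, giving an effective lower resistance R2' = R2·R_L/(R2+R_L) = 29.23 Ω.
Then V_out = V_in · R2'/(R1 + R2') = 39.0 × 29.23/40.33 = 28.27 V.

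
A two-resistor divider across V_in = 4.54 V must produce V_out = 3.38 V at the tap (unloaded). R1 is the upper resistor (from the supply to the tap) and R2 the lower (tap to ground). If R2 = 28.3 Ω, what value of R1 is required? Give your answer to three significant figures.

Required fraction k = V_out/V_in = 0.7445.
R1 = R2·(1/k − 1) = 28.3 × 0.3432 = 9.712 Ω.

R1 ≈ 9.71 Ω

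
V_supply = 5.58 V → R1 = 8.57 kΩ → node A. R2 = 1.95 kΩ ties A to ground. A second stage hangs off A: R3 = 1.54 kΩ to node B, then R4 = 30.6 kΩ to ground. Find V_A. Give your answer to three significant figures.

Node A sees R2 in parallel with the series input of stage 2, R3 + R4 = 32.14 kΩ.
R2 ‖ (R3+R4) = 1.838 kΩ.
So V_A = 5.58 × 0.1766 = 0.9856 V.

V_A ≈ 0.986 V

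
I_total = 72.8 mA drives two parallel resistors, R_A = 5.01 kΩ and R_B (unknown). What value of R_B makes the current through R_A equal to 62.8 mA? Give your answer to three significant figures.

In a two-way split, I_A/I_total = R_B/(R_A + R_B).
With f = 0.8626, R_B = R_A · f/(1−f) = 5.01 × 6.280 = 31.46 kΩ.

R_B ≈ 31.5 kΩ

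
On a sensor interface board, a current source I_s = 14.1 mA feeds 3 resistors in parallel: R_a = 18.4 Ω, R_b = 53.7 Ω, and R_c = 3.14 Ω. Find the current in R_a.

ΣG = 1/18.4 + 1/53.7 + 1/3.14 = 0.3914.
Current divider: I(R_a) = I_s · G_k/ΣG = 14.1 × (0.05435/0.3914) = 14.1 × 0.1388 = 1.958 mA.

I ≈ 1.96 mA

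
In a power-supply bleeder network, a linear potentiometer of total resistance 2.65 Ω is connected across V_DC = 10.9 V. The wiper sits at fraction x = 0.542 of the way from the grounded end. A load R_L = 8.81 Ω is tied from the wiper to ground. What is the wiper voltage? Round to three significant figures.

V_out ≈ 5.50 V

The pot divides into 1.214 Ω above the wiper and 1.436 Ω below.
R_L loads the lower segment: effective lower R = 1.235 Ω.
V_out = 10.9 × 1.235/(1.214 + 1.235) = 5.497 V.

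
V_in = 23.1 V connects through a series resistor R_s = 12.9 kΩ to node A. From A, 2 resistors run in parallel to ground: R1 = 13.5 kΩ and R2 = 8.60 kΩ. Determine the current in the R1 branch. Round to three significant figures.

Combine the parallel branches: R_p = (1/13.5 + 1/8.60)⁻¹ = 5.253 kΩ.
V_A = 23.1 × 5.253/18.15 = 6.685 V.
I(R1) = V_A / R1 = 6.685/13.5 = 0.4952 mA.

I ≈ 0.495 mA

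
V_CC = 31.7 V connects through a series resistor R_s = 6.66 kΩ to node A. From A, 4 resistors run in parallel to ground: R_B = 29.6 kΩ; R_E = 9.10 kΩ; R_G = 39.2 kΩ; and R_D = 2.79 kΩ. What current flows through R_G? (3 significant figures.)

I ≈ 0.179 mA

Combine the parallel branches: R_p = (1/29.6 + 1/9.10 + 1/39.2 + 1/2.79)⁻¹ = 1.895 kΩ.
V_A by voltage divider: V_A = 31.7 × 1.895/(6.66 + 1.895) = 7.023 V.
I(R_G) = V_A / R_G = 7.023/39.2 = 0.1792 mA.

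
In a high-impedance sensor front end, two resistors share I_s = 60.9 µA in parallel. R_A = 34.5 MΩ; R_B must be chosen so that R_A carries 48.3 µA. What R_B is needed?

The fraction through R_A equals R_B/(R_A+R_B).
With f = 0.7931, R_B = R_A · f/(1−f) = 34.5 × 3.833 = 132.2 MΩ.

R_B ≈ 132 MΩ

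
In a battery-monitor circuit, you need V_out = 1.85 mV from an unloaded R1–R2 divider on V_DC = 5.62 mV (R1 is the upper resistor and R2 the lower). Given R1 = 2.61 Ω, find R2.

The divider ratio is R2/(R1+R2) = 1.85/5.62 = 0.3292.
R2 = R1 · 0.3292/(1 − 0.3292) = 1.281 Ω.

R2 ≈ 1.28 Ω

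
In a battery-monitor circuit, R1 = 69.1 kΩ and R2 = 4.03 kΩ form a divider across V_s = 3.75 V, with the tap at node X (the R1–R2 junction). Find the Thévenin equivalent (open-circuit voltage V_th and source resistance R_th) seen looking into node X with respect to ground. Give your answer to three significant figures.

V_th is the unloaded tap voltage: V_s · R2/(R1+R2) = 3.75 × 0.05511 = 0.2067 V.
With V_s suppressed (replaced by a short), R_th = R1 ‖ R2 = (69.10 × 4.03)/(69.10 + 4.03) = 3.808 kΩ.

V_th ≈ 0.207 V, R_th ≈ 3.81 kΩ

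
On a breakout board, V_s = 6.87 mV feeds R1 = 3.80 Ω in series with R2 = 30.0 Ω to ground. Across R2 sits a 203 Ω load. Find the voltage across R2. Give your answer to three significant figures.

First combine the lower leg with the load: R2 ‖ R_L = 26.14 Ω.
Then V_out = V_s · R2'/(R1 + R2') = 6.87 × 26.14/29.94 = 5.998 mV.

V_out ≈ 6.00 mV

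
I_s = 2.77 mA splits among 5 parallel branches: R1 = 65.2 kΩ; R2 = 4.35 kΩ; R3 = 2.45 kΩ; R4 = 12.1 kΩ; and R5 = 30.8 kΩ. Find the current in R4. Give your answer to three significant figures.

Total conductance ΣG = 1/65.2 + 1/4.35 + 1/2.45 + 1/12.1 + 1/30.8 = 0.7685 (units of 1/kΩ).
By the current-divider rule, I = I_s · G_k/ΣG = 2.77 × 0.1075 = 0.2979 mA.

I ≈ 0.298 mA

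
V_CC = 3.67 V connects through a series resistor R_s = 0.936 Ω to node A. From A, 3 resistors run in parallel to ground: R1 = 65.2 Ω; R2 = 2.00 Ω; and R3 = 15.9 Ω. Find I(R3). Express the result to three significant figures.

I ≈ 0.150 A

Combine the parallel branches: R_p = (1/65.2 + 1/2.00 + 1/15.9)⁻¹ = 1.729 Ω.
V_A = 3.67 × 1.729/2.665 = 2.381 V.
I(R3) = V_A / R3 = 2.381/15.9 = 0.1498 A.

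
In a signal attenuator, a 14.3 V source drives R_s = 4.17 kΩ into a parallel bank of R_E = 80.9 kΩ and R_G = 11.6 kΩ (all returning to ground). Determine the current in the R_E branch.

I ≈ 0.125 mA

Parallel bank: R_p = 1/(1/80.9 + 1/11.6) = 10.15 kΩ.
V_A = 14.3 × 10.15/14.32 = 10.13 V.
I(R_E) = V_A / R_E = 10.13/80.9 = 0.1253 mA.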